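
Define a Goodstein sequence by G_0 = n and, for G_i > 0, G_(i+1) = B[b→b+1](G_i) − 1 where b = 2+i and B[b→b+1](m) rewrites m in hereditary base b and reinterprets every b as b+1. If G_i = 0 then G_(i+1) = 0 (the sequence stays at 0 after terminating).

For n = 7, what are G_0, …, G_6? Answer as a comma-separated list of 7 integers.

7 —HB2→ 2^2 + 2 + 1 —bump→ 3^3 + 3 + 1 = 31 —(−1)→ 30
30 —HB3→ 3^3 + 3 —bump→ 4^4 + 4 = 260 —(−1)→ 259
259 —HB4→ 4^4 + 3 —bump→ 5^5 + 3 = 3128 —(−1)→ 3127
3127 —HB5→ 5^5 + 2 —bump→ 6^6 + 2 = 46658 —(−1)→ 46657
46657 —HB6→ 6^6 + 1 —bump→ 7^7 + 1 = 823544 —(−1)→ 823543
823543 —HB7→ 7^7 —bump→ 8^8 = 16777216 —(−1)→ 16777215

7, 30, 259, 3127, 46657, 823543, 16777215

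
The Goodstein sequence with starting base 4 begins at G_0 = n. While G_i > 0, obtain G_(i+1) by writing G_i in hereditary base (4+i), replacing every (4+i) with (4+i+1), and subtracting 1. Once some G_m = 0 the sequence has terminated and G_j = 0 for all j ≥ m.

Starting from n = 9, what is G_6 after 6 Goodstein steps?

11

i=0: 9 = 2·4 + 1 (b=4); 4→5: 2·5 + 1 = 11; 11−1 = 10
i=1: 10 = 2·5 (b=5); 5→6: 2·6 = 12; 12−1 = 11
i=2: 11 = 6 + 5 (b=6); 6→7: 7 + 5 = 12; 12−1 = 11
i=3: 11 = 7 + 4 (b=7); 7→8: 8 + 4 = 12; 12−1 = 11
i=4: 11 = 8 + 3 (b=8); 8→9: 9 + 3 = 12; 12−1 = 11
i=5: 11 = 9 + 2 (b=9); 9→10: 10 + 2 = 12; 12−1 = 11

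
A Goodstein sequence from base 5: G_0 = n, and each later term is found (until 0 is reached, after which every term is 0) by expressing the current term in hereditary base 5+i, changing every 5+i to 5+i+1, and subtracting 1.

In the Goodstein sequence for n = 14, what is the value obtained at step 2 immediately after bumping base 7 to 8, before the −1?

18

i=0: 14 = 2·5 + 4 (b=5); 5→6: 2·6 + 4 = 16; 16−1 = 15
i=1: 15 = 2·6 + 3 (b=6); 6→7: 2·7 + 3 = 17; 17−1 = 16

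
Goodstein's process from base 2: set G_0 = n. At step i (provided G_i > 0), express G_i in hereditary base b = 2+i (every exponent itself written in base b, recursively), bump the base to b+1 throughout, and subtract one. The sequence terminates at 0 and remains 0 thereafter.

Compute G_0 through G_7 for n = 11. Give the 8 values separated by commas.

11, 84, 1027, 15627, 279937, 5764801, 134217727, 2749609302

step 0: 11 = 2^(2 + 1) + 2 + 1; sub 3 for 2: 3^(3 + 1) + 3 + 1; = 85; G_1 = 85−1 = 84
step 1: 84 = 3^(3 + 1) + 3; sub 4 for 3: 4^(4 + 1) + 4; = 1028; G_2 = 1028−1 = 1027
step 2: 1027 = 4^(4 + 1) + 3; sub 5 for 4: 5^(5 + 1) + 3; = 15628; G_3 = 15628−1 = 15627
step 3: 15627 = 5^(5 + 1) + 2; sub 6 for 5: 6^(6 + 1) + 2; = 279938; G_4 = 279938−1 = 279937
step 4: 279937 = 6^(6 + 1) + 1; sub 7 for 6: 7^(7 + 1) + 1; = 5764802; G_5 = 5764802−1 = 5764801
step 5: 5764801 = 7^(7 + 1); sub 8 for 7: 8^(8 + 1); = 134217728; G_6 = 134217728−1 = 134217727
step 6: 134217727 = 7·8^8 + 7·8^7 + 7·8^6 + 7·8^5 + 7·8^4 + 7·8^3 + 7·8^2 + 7·8 + 7; sub 9 for 8: 7·9^9 + 7·9^7 + 7·9^6 + 7·9^5 + 7·9^4 + 7·9^3 + 7·9^2 + 7·9 + 7; = 2749609303; G_7 = 2749609303−1 = 2749609302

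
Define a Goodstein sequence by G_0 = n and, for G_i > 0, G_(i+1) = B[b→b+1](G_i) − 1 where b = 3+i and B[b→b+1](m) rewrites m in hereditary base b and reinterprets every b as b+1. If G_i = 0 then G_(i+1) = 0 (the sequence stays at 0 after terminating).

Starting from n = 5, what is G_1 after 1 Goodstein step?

5

5 —HB3→ 3 + 2 —bump→ 4 + 2 = 6 —(−1)→ 5
5 —HB4→ 4 + 1 —bump→ 5 + 1 = 6 —(−1)→ 5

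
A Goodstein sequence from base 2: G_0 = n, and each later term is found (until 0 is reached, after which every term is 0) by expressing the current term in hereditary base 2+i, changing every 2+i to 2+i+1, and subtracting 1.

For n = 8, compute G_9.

570623341475

[0] 8 ≡ 2^(2 + 1) (base 2). Lift 3: 81. −1: 80.
[1] 80 ≡ 2·3^3 + 2·3^2 + 2·3 + 2 (base 3). Lift 4: 554. −1: 553.
[2] 553 ≡ 2·4^4 + 2·4^2 + 2·4 + 1 (base 4). Lift 5: 6311. −1: 6310.
[3] 6310 ≡ 2·5^5 + 2·5^2 + 2·5 (base 5). Lift 6: 93396. −1: 93395.
[4] 93395 ≡ 2·6^6 + 2·6^2 + 6 + 5 (base 6). Lift 7: 1647196. −1: 1647195.
[5] 1647195 ≡ 2·7^7 + 2·7^2 + 7 + 4 (base 7). Lift 8: 33554572. −1: 33554571.
[6] 33554571 ≡ 2·8^8 + 2·8^2 + 8 + 3 (base 8). Lift 9: 774841152. −1: 774841151.
[7] 774841151 ≡ 2·9^9 + 2·9^2 + 9 + 2 (base 9). Lift 10: 20000000212. −1: 20000000211.
[8] 20000000211 ≡ 2·10^10 + 2·10^2 + 10 + 1 (base 10). Lift 11: 570623341476. −1: 570623341475.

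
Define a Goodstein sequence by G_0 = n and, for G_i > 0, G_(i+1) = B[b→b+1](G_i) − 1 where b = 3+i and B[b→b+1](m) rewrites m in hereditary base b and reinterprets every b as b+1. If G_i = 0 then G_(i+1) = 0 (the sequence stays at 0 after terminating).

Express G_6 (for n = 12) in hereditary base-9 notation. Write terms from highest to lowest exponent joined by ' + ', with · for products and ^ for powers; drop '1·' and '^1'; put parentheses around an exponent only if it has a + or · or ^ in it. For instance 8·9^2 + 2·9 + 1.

7·9 + 6

(0) 12|_3 = 3^2 + 3 ↦ 4^2 + 4|_4 = 20 ⇒ 19
(1) 19|_4 = 4^2 + 3 ↦ 5^2 + 3|_5 = 28 ⇒ 27
(2) 27|_5 = 5^2 + 2 ↦ 6^2 + 2|_6 = 38 ⇒ 37
(3) 37|_6 = 6^2 + 1 ↦ 7^2 + 1|_7 = 50 ⇒ 49
(4) 49|_7 = 7^2 ↦ 8^2|_8 = 64 ⇒ 63
(5) 63|_8 = 7·8 + 7 ↦ 7·9 + 7|_9 = 70 ⇒ 69
(6) 69|_9 = 7·9 + 6 ↦ 7·10 + 6|_10 = 76 ⇒ 75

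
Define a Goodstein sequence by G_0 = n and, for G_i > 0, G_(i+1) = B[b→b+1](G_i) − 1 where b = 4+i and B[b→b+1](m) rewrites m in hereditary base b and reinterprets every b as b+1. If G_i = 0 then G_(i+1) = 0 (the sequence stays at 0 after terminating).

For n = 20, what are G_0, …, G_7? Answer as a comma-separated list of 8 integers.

20, 29, 39, 51, 65, 81, 99, 107

i=0: 20 = 4^2 + 4 (b=4); 4→5: 5^2 + 5 = 30; 30−1 = 29
i=1: 29 = 5^2 + 4 (b=5); 5→6: 6^2 + 4 = 40; 40−1 = 39
i=2: 39 = 6^2 + 3 (b=6); 6→7: 7^2 + 3 = 52; 52−1 = 51
i=3: 51 = 7^2 + 2 (b=7); 7→8: 8^2 + 2 = 66; 66−1 = 65
i=4: 65 = 8^2 + 1 (b=8); 8→9: 9^2 + 1 = 82; 82−1 = 81
i=5: 81 = 9^2 (b=9); 9→10: 10^2 = 100; 100−1 = 99
i=6: 99 = 9·10 + 9 (b=10); 10→11: 9·11 + 9 = 108; 108−1 = 107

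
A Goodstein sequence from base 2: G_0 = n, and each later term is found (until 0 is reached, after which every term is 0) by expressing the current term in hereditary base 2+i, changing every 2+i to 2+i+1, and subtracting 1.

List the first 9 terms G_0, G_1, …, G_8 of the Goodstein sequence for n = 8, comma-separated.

8, 80, 553, 6310, 93395, 1647195, 33554571, 774841151, 20000000211

(0) 8|_2 = 2^(2 + 1) ↦ 3^(3 + 1)|_3 = 81 ⇒ 80
(1) 80|_3 = 2·3^3 + 2·3^2 + 2·3 + 2 ↦ 2·4^4 + 2·4^2 + 2·4 + 2|_4 = 554 ⇒ 553
(2) 553|_4 = 2·4^4 + 2·4^2 + 2·4 + 1 ↦ 2·5^5 + 2·5^2 + 2·5 + 1|_5 = 6311 ⇒ 6310
(3) 6310|_5 = 2·5^5 + 2·5^2 + 2·5 ↦ 2·6^6 + 2·6^2 + 2·6|_6 = 93396 ⇒ 93395
(4) 93395|_6 = 2·6^6 + 2·6^2 + 6 + 5 ↦ 2·7^7 + 2·7^2 + 7 + 5|_7 = 1647196 ⇒ 1647195
(5) 1647195|_7 = 2·7^7 + 2·7^2 + 7 + 4 ↦ 2·8^8 + 2·8^2 + 8 + 4|_8 = 33554572 ⇒ 33554571
(6) 33554571|_8 = 2·8^8 + 2·8^2 + 8 + 3 ↦ 2·9^9 + 2·9^2 + 9 + 3|_9 = 774841152 ⇒ 774841151
(7) 774841151|_9 = 2·9^9 + 2·9^2 + 9 + 2 ↦ 2·10^10 + 2·10^2 + 10 + 2|_10 = 20000000212 ⇒ 20000000211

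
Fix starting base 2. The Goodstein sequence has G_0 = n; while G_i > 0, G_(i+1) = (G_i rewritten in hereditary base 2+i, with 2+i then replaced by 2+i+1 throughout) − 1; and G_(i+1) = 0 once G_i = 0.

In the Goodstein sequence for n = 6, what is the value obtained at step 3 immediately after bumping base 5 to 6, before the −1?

46656

[0] 6 ≡ 2^2 + 2 (base 2). Lift 3: 30. −1: 29.
[1] 29 ≡ 3^3 + 2 (base 3). Lift 4: 258. −1: 257.
[2] 257 ≡ 4^4 + 1 (base 4). Lift 5: 3126. −1: 3125.
[3] 3125 ≡ 5^5 (base 5). Lift 6: 46656. −1: 46655.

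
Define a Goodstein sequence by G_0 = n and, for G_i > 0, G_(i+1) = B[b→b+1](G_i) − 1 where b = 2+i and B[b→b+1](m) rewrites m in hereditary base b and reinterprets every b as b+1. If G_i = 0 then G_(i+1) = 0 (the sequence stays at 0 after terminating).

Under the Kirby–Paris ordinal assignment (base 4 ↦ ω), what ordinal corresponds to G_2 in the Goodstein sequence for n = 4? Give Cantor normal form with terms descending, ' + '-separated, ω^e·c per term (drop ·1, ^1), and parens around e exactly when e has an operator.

i=0: 4 = 2^2 (b=2); 2→3: 3^3 = 27; 27−1 = 26
i=1: 26 = 2·3^2 + 2·3 + 2 (b=3); 3→4: 2·4^2 + 2·4 + 2 = 42; 42−1 = 41
i=2: 41 = 2·4^2 + 2·4 + 1 (b=4); 4→5: 2·5^2 + 2·5 + 1 = 61; 61−1 = 60

ω^2·2 + ω·2 + 1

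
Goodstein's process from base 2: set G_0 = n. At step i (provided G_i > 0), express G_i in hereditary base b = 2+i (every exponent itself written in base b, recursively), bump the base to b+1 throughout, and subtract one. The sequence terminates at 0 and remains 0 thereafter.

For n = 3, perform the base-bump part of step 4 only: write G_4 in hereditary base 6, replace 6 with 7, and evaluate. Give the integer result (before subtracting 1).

base 2: 3 = 2 + 1; at 3: 3 + 1 = 4; next = 3
base 3: 3 = 3; at 4: 4 = 4; next = 3
base 4: 3 = 3; at 5: 3 = 3; next = 2
base 5: 2 = 2; at 6: 2 = 2; next = 1
base 6: 1 = 1; at 7: 1 = 1; next = 0

1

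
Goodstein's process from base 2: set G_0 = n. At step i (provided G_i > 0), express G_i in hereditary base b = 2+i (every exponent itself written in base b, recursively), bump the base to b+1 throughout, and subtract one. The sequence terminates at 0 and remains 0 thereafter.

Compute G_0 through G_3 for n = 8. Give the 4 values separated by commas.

G_0 = 8. HB_2(8) = 2^(2 + 1). Bump = 81. G_1 = 80.
G_1 = 80. HB_3(80) = 2·3^3 + 2·3^2 + 2·3 + 2. Bump = 554. G_2 = 553.
G_2 = 553. HB_4(553) = 2·4^4 + 2·4^2 + 2·4 + 1. Bump = 6311. G_3 = 6310.

8, 80, 553, 6310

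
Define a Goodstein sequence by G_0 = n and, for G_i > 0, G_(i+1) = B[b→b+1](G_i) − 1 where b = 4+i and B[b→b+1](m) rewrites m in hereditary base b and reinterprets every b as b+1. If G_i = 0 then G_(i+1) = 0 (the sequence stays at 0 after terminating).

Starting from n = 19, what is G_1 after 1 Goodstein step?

step 0: 19 = 4^2 + 3; sub 5 for 4: 5^2 + 3; = 28; G_1 = 28−1 = 27
step 1: 27 = 5^2 + 2; sub 6 for 5: 6^2 + 2; = 38; G_2 = 38−1 = 37

27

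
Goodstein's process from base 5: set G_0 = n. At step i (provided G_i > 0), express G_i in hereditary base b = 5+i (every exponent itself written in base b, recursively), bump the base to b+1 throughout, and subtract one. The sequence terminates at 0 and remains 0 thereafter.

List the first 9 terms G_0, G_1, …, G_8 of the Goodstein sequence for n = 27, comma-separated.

27, 37, 49, 63, 69, 75, 81, 87, 93

(0) 27|_5 = 5^2 + 2 ↦ 6^2 + 2|_6 = 38 ⇒ 37
(1) 37|_6 = 6^2 + 1 ↦ 7^2 + 1|_7 = 50 ⇒ 49
(2) 49|_7 = 7^2 ↦ 8^2|_8 = 64 ⇒ 63
(3) 63|_8 = 7·8 + 7 ↦ 7·9 + 7|_9 = 70 ⇒ 69
(4) 69|_9 = 7·9 + 6 ↦ 7·10 + 6|_10 = 76 ⇒ 75
(5) 75|_10 = 7·10 + 5 ↦ 7·11 + 5|_11 = 82 ⇒ 81
(6) 81|_11 = 7·11 + 4 ↦ 7·12 + 4|_12 = 88 ⇒ 87
(7) 87|_12 = 7·12 + 3 ↦ 7·13 + 3|_13 = 94 ⇒ 93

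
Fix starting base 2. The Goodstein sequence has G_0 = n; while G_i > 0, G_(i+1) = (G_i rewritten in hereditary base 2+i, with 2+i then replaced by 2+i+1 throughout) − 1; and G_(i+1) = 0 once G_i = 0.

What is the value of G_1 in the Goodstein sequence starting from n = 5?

5 —HB2→ 2^2 + 1 —bump→ 3^3 + 1 = 28 —(−1)→ 27
27 —HB3→ 3^3 —bump→ 4^4 = 256 —(−1)→ 255

27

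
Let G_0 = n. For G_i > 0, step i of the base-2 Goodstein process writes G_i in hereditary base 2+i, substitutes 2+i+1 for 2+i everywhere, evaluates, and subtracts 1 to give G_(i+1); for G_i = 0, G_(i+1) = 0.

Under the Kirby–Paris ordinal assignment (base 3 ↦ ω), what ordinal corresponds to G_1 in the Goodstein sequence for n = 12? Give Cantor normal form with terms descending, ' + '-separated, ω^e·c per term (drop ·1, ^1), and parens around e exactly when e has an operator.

12 —HB2→ 2^(2 + 1) + 2^2 —bump→ 3^(3 + 1) + 3^3 = 108 —(−1)→ 107
107 —HB3→ 3^(3 + 1) + 2·3^2 + 2·3 + 2 —bump→ 4^(4 + 1) + 2·4^2 + 2·4 + 2 = 1066 —(−1)→ 1065

ω^(ω + 1) + ω^2·2 + ω·2 + 2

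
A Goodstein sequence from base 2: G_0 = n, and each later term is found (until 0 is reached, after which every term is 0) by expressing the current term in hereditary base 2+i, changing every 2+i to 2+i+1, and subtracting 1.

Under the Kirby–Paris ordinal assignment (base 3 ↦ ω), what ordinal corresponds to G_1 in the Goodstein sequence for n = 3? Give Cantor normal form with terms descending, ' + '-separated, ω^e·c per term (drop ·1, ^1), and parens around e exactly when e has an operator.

ω

i=0: 3 = 2 + 1 (b=2); 2→3: 3 + 1 = 4; 4−1 = 3
i=1: 3 = 3 (b=3); 3→4: 4 = 4; 4−1 = 3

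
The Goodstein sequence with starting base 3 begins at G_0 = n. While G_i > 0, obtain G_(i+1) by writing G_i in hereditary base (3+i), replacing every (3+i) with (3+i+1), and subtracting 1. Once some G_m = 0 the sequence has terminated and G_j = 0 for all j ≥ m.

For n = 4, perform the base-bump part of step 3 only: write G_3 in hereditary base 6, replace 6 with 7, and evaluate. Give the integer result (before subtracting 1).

G_0=4  [base 3] 3 + 1  →[3↦4]→  4 + 1 = 5  −1 ⇒ G_1=4
G_1=4  [base 4] 4  →[4↦5]→  5 = 5  −1 ⇒ G_2=4
G_2=4  [base 5] 4  →[5↦6]→  4 = 4  −1 ⇒ G_3=3
G_3=3  [base 6] 3  →[6↦7]→  3 = 3  −1 ⇒ G_4=2

3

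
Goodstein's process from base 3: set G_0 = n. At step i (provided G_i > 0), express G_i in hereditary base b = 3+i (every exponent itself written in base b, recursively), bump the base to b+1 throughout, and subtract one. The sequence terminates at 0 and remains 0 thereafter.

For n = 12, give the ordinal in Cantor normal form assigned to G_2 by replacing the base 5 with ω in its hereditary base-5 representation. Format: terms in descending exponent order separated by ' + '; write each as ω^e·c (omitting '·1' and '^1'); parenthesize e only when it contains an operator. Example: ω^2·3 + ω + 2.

ω^2 + 2

G_0 = 12. HB_3(12) = 3^2 + 3. Bump = 20. G_1 = 19.
G_1 = 19. HB_4(19) = 4^2 + 3. Bump = 28. G_2 = 27.
G_2 = 27. HB_5(27) = 5^2 + 2. Bump = 38. G_3 = 37.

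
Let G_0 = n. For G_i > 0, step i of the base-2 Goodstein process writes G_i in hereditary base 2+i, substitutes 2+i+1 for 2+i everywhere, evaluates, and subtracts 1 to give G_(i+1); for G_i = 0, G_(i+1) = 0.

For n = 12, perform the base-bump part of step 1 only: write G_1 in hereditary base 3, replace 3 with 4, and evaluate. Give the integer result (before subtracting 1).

12 —HB2→ 2^(2 + 1) + 2^2 —bump→ 3^(3 + 1) + 3^3 = 108 —(−1)→ 107
107 —HB3→ 3^(3 + 1) + 2·3^2 + 2·3 + 2 —bump→ 4^(4 + 1) + 2·4^2 + 2·4 + 2 = 1066 —(−1)→ 1065

1066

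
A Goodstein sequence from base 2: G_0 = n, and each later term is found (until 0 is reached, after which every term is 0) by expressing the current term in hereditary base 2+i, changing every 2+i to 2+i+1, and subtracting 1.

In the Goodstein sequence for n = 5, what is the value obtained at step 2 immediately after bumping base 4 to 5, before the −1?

468

G_0=5  [base 2] 2^2 + 1  →[2↦3]→  3^3 + 1 = 28  −1 ⇒ G_1=27
G_1=27  [base 3] 3^3  →[3↦4]→  4^4 = 256  −1 ⇒ G_2=255
G_2=255  [base 4] 3·4^3 + 3·4^2 + 3·4 + 3  →[4↦5]→  3·5^3 + 3·5^2 + 3·5 + 3 = 468  −1 ⇒ G_3=467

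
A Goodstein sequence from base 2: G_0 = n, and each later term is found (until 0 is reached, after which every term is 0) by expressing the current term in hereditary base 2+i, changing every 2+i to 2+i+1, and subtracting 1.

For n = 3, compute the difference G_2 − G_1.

0

3 —HB2→ 2 + 1 —bump→ 3 + 1 = 4 —(−1)→ 3
3 —HB3→ 3 —bump→ 4 = 4 —(−1)→ 3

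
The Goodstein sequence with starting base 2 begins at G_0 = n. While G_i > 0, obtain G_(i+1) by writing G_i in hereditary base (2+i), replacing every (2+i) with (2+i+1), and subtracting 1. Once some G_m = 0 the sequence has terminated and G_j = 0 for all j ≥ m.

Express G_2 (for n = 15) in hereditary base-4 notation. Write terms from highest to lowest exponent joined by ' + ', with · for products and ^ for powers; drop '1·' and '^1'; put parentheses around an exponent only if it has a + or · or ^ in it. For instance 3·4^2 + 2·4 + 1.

4^(4 + 1) + 4^4 + 3

G_0=15  [base 2] 2^(2 + 1) + 2^2 + 2 + 1  →[2↦3]→  3^(3 + 1) + 3^3 + 3 + 1 = 112  −1 ⇒ G_1=111
G_1=111  [base 3] 3^(3 + 1) + 3^3 + 3  →[3↦4]→  4^(4 + 1) + 4^4 + 4 = 1284  −1 ⇒ G_2=1283
G_2=1283  [base 4] 4^(4 + 1) + 4^4 + 3  →[4↦5]→  5^(5 + 1) + 5^5 + 3 = 18753  −1 ⇒ G_3=18752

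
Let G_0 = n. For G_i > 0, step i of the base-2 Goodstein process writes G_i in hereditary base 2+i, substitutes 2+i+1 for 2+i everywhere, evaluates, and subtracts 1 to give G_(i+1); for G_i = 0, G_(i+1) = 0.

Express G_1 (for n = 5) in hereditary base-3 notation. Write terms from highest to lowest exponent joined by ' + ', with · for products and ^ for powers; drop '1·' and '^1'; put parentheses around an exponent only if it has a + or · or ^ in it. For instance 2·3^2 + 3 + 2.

3^3

i=0: 5 = 2^2 + 1 (b=2); 2→3: 3^3 + 1 = 28; 28−1 = 27
i=1: 27 = 3^3 (b=3); 3→4: 4^4 = 256; 256−1 = 255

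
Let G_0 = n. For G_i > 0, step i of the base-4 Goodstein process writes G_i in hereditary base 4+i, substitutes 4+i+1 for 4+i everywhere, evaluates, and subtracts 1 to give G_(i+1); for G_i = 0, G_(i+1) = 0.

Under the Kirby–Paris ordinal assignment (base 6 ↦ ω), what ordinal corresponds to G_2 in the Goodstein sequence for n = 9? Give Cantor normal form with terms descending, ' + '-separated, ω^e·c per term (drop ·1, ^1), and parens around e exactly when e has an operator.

G_0=9  [base 4] 2·4 + 1  →[4↦5]→  2·5 + 1 = 11  −1 ⇒ G_1=10
G_1=10  [base 5] 2·5  →[5↦6]→  2·6 = 12  −1 ⇒ G_2=11
G_2=11  [base 6] 6 + 5  →[6↦7]→  7 + 5 = 12  −1 ⇒ G_3=11

ω + 5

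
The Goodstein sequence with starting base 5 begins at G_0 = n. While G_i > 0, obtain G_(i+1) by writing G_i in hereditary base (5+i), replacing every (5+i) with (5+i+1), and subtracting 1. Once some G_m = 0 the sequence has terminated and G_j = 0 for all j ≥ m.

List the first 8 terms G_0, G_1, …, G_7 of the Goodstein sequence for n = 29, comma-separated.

[0] 29 ≡ 5^2 + 4 (base 5). Lift 6: 40. −1: 39.
[1] 39 ≡ 6^2 + 3 (base 6). Lift 7: 52. −1: 51.
[2] 51 ≡ 7^2 + 2 (base 7). Lift 8: 66. −1: 65.
[3] 65 ≡ 8^2 + 1 (base 8). Lift 9: 82. −1: 81.
[4] 81 ≡ 9^2 (base 9). Lift 10: 100. −1: 99.
[5] 99 ≡ 9·10 + 9 (base 10). Lift 11: 108. −1: 107.
[6] 107 ≡ 9·11 + 8 (base 11). Lift 12: 116. −1: 115.

29, 39, 51, 65, 81, 99, 107, 115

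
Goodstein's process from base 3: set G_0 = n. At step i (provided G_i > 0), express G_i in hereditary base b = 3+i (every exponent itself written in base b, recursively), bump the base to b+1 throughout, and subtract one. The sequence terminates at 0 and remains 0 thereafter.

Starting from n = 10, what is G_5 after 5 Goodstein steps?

33

G_0=10  [base 3] 3^2 + 1  →[3↦4]→  4^2 + 1 = 17  −1 ⇒ G_1=16
G_1=16  [base 4] 4^2  →[4↦5]→  5^2 = 25  −1 ⇒ G_2=24
G_2=24  [base 5] 4·5 + 4  →[5↦6]→  4·6 + 4 = 28  −1 ⇒ G_3=27
G_3=27  [base 6] 4·6 + 3  →[6↦7]→  4·7 + 3 = 31  −1 ⇒ G_4=30
G_4=30  [base 7] 4·7 + 2  →[7↦8]→  4·8 + 2 = 34  −1 ⇒ G_5=33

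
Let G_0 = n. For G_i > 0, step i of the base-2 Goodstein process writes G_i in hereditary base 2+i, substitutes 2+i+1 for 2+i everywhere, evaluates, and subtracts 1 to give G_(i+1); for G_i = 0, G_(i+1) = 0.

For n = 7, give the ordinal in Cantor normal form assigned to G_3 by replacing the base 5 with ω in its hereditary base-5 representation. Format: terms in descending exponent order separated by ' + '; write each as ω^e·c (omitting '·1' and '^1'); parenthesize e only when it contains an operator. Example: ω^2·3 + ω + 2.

(0) 7|_2 = 2^2 + 2 + 1 ↦ 3^3 + 3 + 1|_3 = 31 ⇒ 30
(1) 30|_3 = 3^3 + 3 ↦ 4^4 + 4|_4 = 260 ⇒ 259
(2) 259|_4 = 4^4 + 3 ↦ 5^5 + 3|_5 = 3128 ⇒ 3127
(3) 3127|_5 = 5^5 + 2 ↦ 6^6 + 2|_6 = 46658 ⇒ 46657

ω^ω + 2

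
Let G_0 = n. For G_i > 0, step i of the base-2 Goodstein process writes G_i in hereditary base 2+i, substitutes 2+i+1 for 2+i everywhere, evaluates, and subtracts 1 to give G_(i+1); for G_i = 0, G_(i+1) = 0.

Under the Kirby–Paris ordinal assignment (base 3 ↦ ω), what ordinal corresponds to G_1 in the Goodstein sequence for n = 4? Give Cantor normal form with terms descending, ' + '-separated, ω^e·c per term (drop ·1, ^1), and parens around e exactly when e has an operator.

G_0 = 4. HB_2(4) = 2^2. Bump = 27. G_1 = 26.
G_1 = 26. HB_3(26) = 2·3^2 + 2·3 + 2. Bump = 42. G_2 = 41.

ω^2·2 + ω·2 + 2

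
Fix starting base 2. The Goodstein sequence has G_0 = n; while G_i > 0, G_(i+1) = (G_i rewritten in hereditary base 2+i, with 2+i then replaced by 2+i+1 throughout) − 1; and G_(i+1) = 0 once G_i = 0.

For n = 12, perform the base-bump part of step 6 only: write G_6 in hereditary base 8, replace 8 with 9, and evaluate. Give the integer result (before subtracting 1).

3486784575

(0) 12|_2 = 2^(2 + 1) + 2^2 ↦ 3^(3 + 1) + 3^3|_3 = 108 ⇒ 107
(1) 107|_3 = 3^(3 + 1) + 2·3^2 + 2·3 + 2 ↦ 4^(4 + 1) + 2·4^2 + 2·4 + 2|_4 = 1066 ⇒ 1065
(2) 1065|_4 = 4^(4 + 1) + 2·4^2 + 2·4 + 1 ↦ 5^(5 + 1) + 2·5^2 + 2·5 + 1|_5 = 15686 ⇒ 15685
(3) 15685|_5 = 5^(5 + 1) + 2·5^2 + 2·5 ↦ 6^(6 + 1) + 2·6^2 + 2·6|_6 = 280020 ⇒ 280019
(4) 280019|_6 = 6^(6 + 1) + 2·6^2 + 6 + 5 ↦ 7^(7 + 1) + 2·7^2 + 7 + 5|_7 = 5764911 ⇒ 5764910
(5) 5764910|_7 = 7^(7 + 1) + 2·7^2 + 7 + 4 ↦ 8^(8 + 1) + 2·8^2 + 8 + 4|_8 = 134217868 ⇒ 134217867
(6) 134217867|_8 = 8^(8 + 1) + 2·8^2 + 8 + 3 ↦ 9^(9 + 1) + 2·9^2 + 9 + 3|_9 = 3486784575 ⇒ 3486784574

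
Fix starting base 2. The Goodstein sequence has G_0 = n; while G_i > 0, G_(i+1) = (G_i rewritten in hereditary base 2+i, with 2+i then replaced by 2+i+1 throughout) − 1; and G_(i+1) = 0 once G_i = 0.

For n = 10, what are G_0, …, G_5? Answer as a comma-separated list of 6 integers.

10, 83, 1025, 15625, 279935, 4215754

G_0=10  [base 2] 2^(2 + 1) + 2  →[2↦3]→  3^(3 + 1) + 3 = 84  −1 ⇒ G_1=83
G_1=83  [base 3] 3^(3 + 1) + 2  →[3↦4]→  4^(4 + 1) + 2 = 1026  −1 ⇒ G_2=1025
G_2=1025  [base 4] 4^(4 + 1) + 1  →[4↦5]→  5^(5 + 1) + 1 = 15626  −1 ⇒ G_3=15625
G_3=15625  [base 5] 5^(5 + 1)  →[5↦6]→  6^(6 + 1) = 279936  −1 ⇒ G_4=279935
G_4=279935  [base 6] 5·6^6 + 5·6^5 + 5·6^4 + 5·6^3 + 5·6^2 + 5·6 + 5  →[6↦7]→  5·7^7 + 5·7^5 + 5·7^4 + 5·7^3 + 5·7^2 + 5·7 + 5 = 4215755  −1 ⇒ G_5=4215754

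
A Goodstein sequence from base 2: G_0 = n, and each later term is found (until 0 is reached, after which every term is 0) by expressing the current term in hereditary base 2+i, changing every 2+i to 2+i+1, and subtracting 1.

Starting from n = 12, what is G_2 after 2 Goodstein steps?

G_0 = 12. HB_2(12) = 2^(2 + 1) + 2^2. Bump = 108. G_1 = 107.
G_1 = 107. HB_3(107) = 3^(3 + 1) + 2·3^2 + 2·3 + 2. Bump = 1066. G_2 = 1065.

1065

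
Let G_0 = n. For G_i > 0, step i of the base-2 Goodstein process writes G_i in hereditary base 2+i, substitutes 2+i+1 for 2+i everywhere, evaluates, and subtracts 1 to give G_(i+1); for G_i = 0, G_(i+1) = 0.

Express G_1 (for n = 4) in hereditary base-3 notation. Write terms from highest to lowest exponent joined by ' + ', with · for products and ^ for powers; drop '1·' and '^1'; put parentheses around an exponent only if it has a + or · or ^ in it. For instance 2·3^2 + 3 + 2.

2·3^2 + 2·3 + 2

G_0=4  [base 2] 2^2  →[2↦3]→  3^3 = 27  −1 ⇒ G_1=26
G_1=26  [base 3] 2·3^2 + 2·3 + 2  →[3↦4]→  2·4^2 + 2·4 + 2 = 42  −1 ⇒ G_2=41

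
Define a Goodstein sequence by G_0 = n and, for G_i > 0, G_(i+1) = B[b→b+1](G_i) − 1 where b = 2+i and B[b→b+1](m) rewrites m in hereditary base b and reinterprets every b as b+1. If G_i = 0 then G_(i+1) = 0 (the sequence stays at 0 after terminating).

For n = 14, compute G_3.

14 —HB2→ 2^(2 + 1) + 2^2 + 2 —bump→ 3^(3 + 1) + 3^3 + 3 = 111 —(−1)→ 110
110 —HB3→ 3^(3 + 1) + 3^3 + 2 —bump→ 4^(4 + 1) + 4^4 + 2 = 1282 —(−1)→ 1281
1281 —HB4→ 4^(4 + 1) + 4^4 + 1 —bump→ 5^(5 + 1) + 5^5 + 1 = 18751 —(−1)→ 18750
18750 —HB5→ 5^(5 + 1) + 5^5 —bump→ 6^(6 + 1) + 6^6 = 326592 —(−1)→ 326591

18750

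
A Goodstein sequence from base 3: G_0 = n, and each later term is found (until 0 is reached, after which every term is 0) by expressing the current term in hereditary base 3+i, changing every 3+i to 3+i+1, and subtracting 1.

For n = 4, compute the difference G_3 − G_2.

[0] 4 ≡ 3 + 1 (base 3). Lift 4: 5. −1: 4.
[1] 4 ≡ 4 (base 4). Lift 5: 5. −1: 4.
[2] 4 ≡ 4 (base 5). Lift 6: 4. −1: 3.

-1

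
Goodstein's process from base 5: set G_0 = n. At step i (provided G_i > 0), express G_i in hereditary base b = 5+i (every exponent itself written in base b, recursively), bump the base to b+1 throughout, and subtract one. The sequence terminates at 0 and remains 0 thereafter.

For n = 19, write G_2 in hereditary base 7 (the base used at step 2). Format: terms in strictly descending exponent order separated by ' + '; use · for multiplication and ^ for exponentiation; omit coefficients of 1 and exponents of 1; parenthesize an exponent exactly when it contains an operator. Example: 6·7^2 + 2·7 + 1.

G_0 = 19. HB_5(19) = 3·5 + 4. Bump = 22. G_1 = 21.
G_1 = 21. HB_6(21) = 3·6 + 3. Bump = 24. G_2 = 23.
G_2 = 23. HB_7(23) = 3·7 + 2. Bump = 26. G_3 = 25.

3·7 + 2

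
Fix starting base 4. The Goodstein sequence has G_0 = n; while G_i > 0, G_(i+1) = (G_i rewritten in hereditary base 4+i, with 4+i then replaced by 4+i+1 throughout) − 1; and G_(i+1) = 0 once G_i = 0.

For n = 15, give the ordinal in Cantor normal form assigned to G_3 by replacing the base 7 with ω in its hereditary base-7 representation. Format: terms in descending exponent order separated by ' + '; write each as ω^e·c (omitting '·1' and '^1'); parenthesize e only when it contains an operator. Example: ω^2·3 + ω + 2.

[0] 15 ≡ 3·4 + 3 (base 4). Lift 5: 18. −1: 17.
[1] 17 ≡ 3·5 + 2 (base 5). Lift 6: 20. −1: 19.
[2] 19 ≡ 3·6 + 1 (base 6). Lift 7: 22. −1: 21.
[3] 21 ≡ 3·7 (base 7). Lift 8: 24. −1: 23.

ω·3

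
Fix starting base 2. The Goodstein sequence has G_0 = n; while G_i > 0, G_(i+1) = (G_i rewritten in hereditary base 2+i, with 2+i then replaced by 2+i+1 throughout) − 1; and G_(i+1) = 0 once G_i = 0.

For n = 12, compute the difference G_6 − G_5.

128452957

G_0=12  [base 2] 2^(2 + 1) + 2^2  →[2↦3]→  3^(3 + 1) + 3^3 = 108  −1 ⇒ G_1=107
G_1=107  [base 3] 3^(3 + 1) + 2·3^2 + 2·3 + 2  →[3↦4]→  4^(4 + 1) + 2·4^2 + 2·4 + 2 = 1066  −1 ⇒ G_2=1065
G_2=1065  [base 4] 4^(4 + 1) + 2·4^2 + 2·4 + 1  →[4↦5]→  5^(5 + 1) + 2·5^2 + 2·5 + 1 = 15686  −1 ⇒ G_3=15685
G_3=15685  [base 5] 5^(5 + 1) + 2·5^2 + 2·5  →[5↦6]→  6^(6 + 1) + 2·6^2 + 2·6 = 280020  −1 ⇒ G_4=280019
G_4=280019  [base 6] 6^(6 + 1) + 2·6^2 + 6 + 5  →[6↦7]→  7^(7 + 1) + 2·7^2 + 7 + 5 = 5764911  −1 ⇒ G_5=5764910
G_5=5764910  [base 7] 7^(7 + 1) + 2·7^2 + 7 + 4  →[7↦8]→  8^(8 + 1) + 2·8^2 + 8 + 4 = 134217868  −1 ⇒ G_6=134217867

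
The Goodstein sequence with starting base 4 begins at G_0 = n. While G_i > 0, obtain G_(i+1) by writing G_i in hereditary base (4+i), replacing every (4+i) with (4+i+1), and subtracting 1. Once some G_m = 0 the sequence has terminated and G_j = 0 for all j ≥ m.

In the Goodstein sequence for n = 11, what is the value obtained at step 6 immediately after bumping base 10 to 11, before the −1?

16

11 —HB4→ 2·4 + 3 —bump→ 2·5 + 3 = 13 —(−1)→ 12
12 —HB5→ 2·5 + 2 —bump→ 2·6 + 2 = 14 —(−1)→ 13
13 —HB6→ 2·6 + 1 —bump→ 2·7 + 1 = 15 —(−1)→ 14
14 —HB7→ 2·7 —bump→ 2·8 = 16 —(−1)→ 15
15 —HB8→ 8 + 7 —bump→ 9 + 7 = 16 —(−1)→ 15
15 —HB9→ 9 + 6 —bump→ 10 + 6 = 16 —(−1)→ 15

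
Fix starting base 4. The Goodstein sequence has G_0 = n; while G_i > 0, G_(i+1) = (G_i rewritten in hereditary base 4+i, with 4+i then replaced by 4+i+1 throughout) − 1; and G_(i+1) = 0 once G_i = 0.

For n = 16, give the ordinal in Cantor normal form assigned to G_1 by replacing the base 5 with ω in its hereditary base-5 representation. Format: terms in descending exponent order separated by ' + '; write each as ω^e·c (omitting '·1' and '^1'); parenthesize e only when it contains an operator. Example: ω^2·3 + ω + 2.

step 0: 16 = 4^2; sub 5 for 4: 5^2; = 25; G_1 = 25−1 = 24
step 1: 24 = 4·5 + 4; sub 6 for 5: 4·6 + 4; = 28; G_2 = 28−1 = 27

ω·4 + 4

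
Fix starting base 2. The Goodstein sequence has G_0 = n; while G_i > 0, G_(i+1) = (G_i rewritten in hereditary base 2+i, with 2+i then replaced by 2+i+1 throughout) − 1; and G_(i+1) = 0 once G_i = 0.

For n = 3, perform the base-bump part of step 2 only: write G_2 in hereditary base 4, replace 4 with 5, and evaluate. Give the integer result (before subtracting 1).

step 0: 3 = 2 + 1; sub 3 for 2: 3 + 1; = 4; G_1 = 4−1 = 3
step 1: 3 = 3; sub 4 for 3: 4; = 4; G_2 = 4−1 = 3
step 2: 3 = 3; sub 5 for 4: 3; = 3; G_3 = 3−1 = 2

3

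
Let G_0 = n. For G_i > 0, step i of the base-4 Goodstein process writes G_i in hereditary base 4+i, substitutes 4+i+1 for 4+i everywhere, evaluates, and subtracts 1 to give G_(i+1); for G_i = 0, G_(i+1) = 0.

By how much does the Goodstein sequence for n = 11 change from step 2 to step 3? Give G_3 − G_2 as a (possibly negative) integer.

1

(0) 11|_4 = 2·4 + 3 ↦ 2·5 + 3|_5 = 13 ⇒ 12
(1) 12|_5 = 2·5 + 2 ↦ 2·6 + 2|_6 = 14 ⇒ 13
(2) 13|_6 = 2·6 + 1 ↦ 2·7 + 1|_7 = 15 ⇒ 14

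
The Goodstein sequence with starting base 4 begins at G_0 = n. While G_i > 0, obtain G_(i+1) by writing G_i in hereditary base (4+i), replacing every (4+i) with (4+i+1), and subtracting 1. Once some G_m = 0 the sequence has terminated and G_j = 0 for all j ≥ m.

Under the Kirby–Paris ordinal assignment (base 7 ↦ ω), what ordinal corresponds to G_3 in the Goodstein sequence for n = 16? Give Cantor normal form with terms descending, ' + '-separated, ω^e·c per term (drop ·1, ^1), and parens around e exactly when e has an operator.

ω·4 + 2

16 —HB4→ 4^2 —bump→ 5^2 = 25 —(−1)→ 24
24 —HB5→ 4·5 + 4 —bump→ 4·6 + 4 = 28 —(−1)→ 27
27 —HB6→ 4·6 + 3 —bump→ 4·7 + 3 = 31 —(−1)→ 30
30 —HB7→ 4·7 + 2 —bump→ 4·8 + 2 = 34 —(−1)→ 33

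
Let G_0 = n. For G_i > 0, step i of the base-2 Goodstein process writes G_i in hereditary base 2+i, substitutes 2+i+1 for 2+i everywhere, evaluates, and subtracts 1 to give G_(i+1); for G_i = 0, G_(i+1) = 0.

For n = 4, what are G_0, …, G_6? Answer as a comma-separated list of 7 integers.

(0) 4|_2 = 2^2 ↦ 3^3|_3 = 27 ⇒ 26
(1) 26|_3 = 2·3^2 + 2·3 + 2 ↦ 2·4^2 + 2·4 + 2|_4 = 42 ⇒ 41
(2) 41|_4 = 2·4^2 + 2·4 + 1 ↦ 2·5^2 + 2·5 + 1|_5 = 61 ⇒ 60
(3) 60|_5 = 2·5^2 + 2·5 ↦ 2·6^2 + 2·6|_6 = 84 ⇒ 83
(4) 83|_6 = 2·6^2 + 6 + 5 ↦ 2·7^2 + 7 + 5|_7 = 110 ⇒ 109
(5) 109|_7 = 2·7^2 + 7 + 4 ↦ 2·8^2 + 8 + 4|_8 = 140 ⇒ 139

4, 26, 41, 60, 83, 109, 139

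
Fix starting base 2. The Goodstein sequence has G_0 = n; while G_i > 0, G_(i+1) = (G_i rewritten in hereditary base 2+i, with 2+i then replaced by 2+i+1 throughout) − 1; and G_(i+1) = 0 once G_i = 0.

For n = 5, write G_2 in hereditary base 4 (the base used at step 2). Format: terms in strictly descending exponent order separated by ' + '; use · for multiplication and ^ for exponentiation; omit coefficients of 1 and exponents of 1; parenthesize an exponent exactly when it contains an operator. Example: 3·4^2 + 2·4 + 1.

base 2: 5 = 2^2 + 1; at 3: 3^3 + 1 = 28; next = 27
base 3: 27 = 3^3; at 4: 4^4 = 256; next = 255
base 4: 255 = 3·4^3 + 3·4^2 + 3·4 + 3; at 5: 3·5^3 + 3·5^2 + 3·5 + 3 = 468; next = 467

3·4^3 + 3·4^2 + 3·4 + 3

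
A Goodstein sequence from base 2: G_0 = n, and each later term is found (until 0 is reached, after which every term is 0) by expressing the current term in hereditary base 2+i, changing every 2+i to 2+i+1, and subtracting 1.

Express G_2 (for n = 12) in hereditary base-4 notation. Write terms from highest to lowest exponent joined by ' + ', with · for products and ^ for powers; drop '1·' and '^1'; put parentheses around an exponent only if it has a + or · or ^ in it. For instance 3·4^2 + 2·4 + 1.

[0] 12 ≡ 2^(2 + 1) + 2^2 (base 2). Lift 3: 108. −1: 107.
[1] 107 ≡ 3^(3 + 1) + 2·3^2 + 2·3 + 2 (base 3). Lift 4: 1066. −1: 1065.
[2] 1065 ≡ 4^(4 + 1) + 2·4^2 + 2·4 + 1 (base 4). Lift 5: 15686. −1: 15685.

4^(4 + 1) + 2·4^2 + 2·4 + 1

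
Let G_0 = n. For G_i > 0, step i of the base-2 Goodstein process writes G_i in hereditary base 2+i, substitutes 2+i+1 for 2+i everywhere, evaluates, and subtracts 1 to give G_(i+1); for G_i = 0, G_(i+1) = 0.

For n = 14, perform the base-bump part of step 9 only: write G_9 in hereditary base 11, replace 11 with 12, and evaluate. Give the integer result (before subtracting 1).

106993206736332

base 2: 14 = 2^(2 + 1) + 2^2 + 2; at 3: 3^(3 + 1) + 3^3 + 3 = 111; next = 110
base 3: 110 = 3^(3 + 1) + 3^3 + 2; at 4: 4^(4 + 1) + 4^4 + 2 = 1282; next = 1281
base 4: 1281 = 4^(4 + 1) + 4^4 + 1; at 5: 5^(5 + 1) + 5^5 + 1 = 18751; next = 18750
base 5: 18750 = 5^(5 + 1) + 5^5; at 6: 6^(6 + 1) + 6^6 = 326592; next = 326591
base 6: 326591 = 6^(6 + 1) + 5·6^5 + 5·6^4 + 5·6^3 + 5·6^2 + 5·6 + 5; at 7: 7^(7 + 1) + 5·7^5 + 5·7^4 + 5·7^3 + 5·7^2 + 5·7 + 5 = 5862841; next = 5862840
base 7: 5862840 = 7^(7 + 1) + 5·7^5 + 5·7^4 + 5·7^3 + 5·7^2 + 5·7 + 4; at 8: 8^(8 + 1) + 5·8^5 + 5·8^4 + 5·8^3 + 5·8^2 + 5·8 + 4 = 134404972; next = 134404971
base 8: 134404971 = 8^(8 + 1) + 5·8^5 + 5·8^4 + 5·8^3 + 5·8^2 + 5·8 + 3; at 9: 9^(9 + 1) + 5·9^5 + 5·9^4 + 5·9^3 + 5·9^2 + 5·9 + 3 = 3487116549; next = 3487116548
base 9: 3487116548 = 9^(9 + 1) + 5·9^5 + 5·9^4 + 5·9^3 + 5·9^2 + 5·9 + 2; at 10: 10^(10 + 1) + 5·10^5 + 5·10^4 + 5·10^3 + 5·10^2 + 5·10 + 2 = 100000555552; next = 100000555551
base 10: 100000555551 = 10^(10 + 1) + 5·10^5 + 5·10^4 + 5·10^3 + 5·10^2 + 5·10 + 1; at 11: 11^(11 + 1) + 5·11^5 + 5·11^4 + 5·11^3 + 5·11^2 + 5·11 + 1 = 3138429262497; next = 3138429262496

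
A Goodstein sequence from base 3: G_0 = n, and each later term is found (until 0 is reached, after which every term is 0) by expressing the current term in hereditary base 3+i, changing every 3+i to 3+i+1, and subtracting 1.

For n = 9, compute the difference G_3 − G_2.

i=0: 9 = 3^2 (b=3); 3→4: 4^2 = 16; 16−1 = 15
i=1: 15 = 3·4 + 3 (b=4); 4→5: 3·5 + 3 = 18; 18−1 = 17
i=2: 17 = 3·5 + 2 (b=5); 5→6: 3·6 + 2 = 20; 20−1 = 19

2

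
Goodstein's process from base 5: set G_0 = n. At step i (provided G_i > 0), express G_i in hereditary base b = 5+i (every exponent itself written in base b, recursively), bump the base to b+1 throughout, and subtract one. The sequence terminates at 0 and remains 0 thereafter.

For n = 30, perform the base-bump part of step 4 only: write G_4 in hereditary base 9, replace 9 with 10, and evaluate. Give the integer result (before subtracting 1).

base 5: 30 = 5^2 + 5; at 6: 6^2 + 6 = 42; next = 41
base 6: 41 = 6^2 + 5; at 7: 7^2 + 5 = 54; next = 53
base 7: 53 = 7^2 + 4; at 8: 8^2 + 4 = 68; next = 67
base 8: 67 = 8^2 + 3; at 9: 9^2 + 3 = 84; next = 83
base 9: 83 = 9^2 + 2; at 10: 10^2 + 2 = 102; next = 101

102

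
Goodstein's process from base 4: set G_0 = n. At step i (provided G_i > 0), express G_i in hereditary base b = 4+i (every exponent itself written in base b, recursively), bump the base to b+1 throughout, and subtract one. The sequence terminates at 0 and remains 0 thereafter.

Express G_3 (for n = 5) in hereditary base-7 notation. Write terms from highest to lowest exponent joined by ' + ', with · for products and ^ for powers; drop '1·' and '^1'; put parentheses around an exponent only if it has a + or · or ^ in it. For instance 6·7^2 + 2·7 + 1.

4

(0) 5|_4 = 4 + 1 ↦ 5 + 1|_5 = 6 ⇒ 5
(1) 5|_5 = 5 ↦ 6|_6 = 6 ⇒ 5
(2) 5|_6 = 5 ↦ 5|_7 = 5 ⇒ 4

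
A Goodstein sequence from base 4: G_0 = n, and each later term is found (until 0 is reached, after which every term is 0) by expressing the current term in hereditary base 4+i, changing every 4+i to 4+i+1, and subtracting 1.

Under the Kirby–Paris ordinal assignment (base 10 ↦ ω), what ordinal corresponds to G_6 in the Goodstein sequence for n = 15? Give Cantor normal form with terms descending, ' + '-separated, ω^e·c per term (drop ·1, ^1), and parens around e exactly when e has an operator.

(0) 15|_4 = 3·4 + 3 ↦ 3·5 + 3|_5 = 18 ⇒ 17
(1) 17|_5 = 3·5 + 2 ↦ 3·6 + 2|_6 = 20 ⇒ 19
(2) 19|_6 = 3·6 + 1 ↦ 3·7 + 1|_7 = 22 ⇒ 21
(3) 21|_7 = 3·7 ↦ 3·8|_8 = 24 ⇒ 23
(4) 23|_8 = 2·8 + 7 ↦ 2·9 + 7|_9 = 25 ⇒ 24
(5) 24|_9 = 2·9 + 6 ↦ 2·10 + 6|_10 = 26 ⇒ 25

ω·2 + 5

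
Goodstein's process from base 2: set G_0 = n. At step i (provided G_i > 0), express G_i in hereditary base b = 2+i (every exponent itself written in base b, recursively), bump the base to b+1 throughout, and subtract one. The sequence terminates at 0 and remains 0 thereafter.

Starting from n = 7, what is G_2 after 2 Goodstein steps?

(0) 7|_2 = 2^2 + 2 + 1 ↦ 3^3 + 3 + 1|_3 = 31 ⇒ 30
(1) 30|_3 = 3^3 + 3 ↦ 4^4 + 4|_4 = 260 ⇒ 259

259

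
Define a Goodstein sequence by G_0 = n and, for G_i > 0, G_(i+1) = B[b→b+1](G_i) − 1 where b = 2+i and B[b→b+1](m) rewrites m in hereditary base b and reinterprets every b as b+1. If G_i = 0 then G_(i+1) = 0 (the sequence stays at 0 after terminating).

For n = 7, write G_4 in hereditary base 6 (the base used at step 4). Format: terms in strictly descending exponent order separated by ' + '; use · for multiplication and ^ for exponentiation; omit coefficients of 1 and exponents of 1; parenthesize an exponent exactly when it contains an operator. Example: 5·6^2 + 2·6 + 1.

6^6 + 1

base 2: 7 = 2^2 + 2 + 1; at 3: 3^3 + 3 + 1 = 31; next = 30
base 3: 30 = 3^3 + 3; at 4: 4^4 + 4 = 260; next = 259
base 4: 259 = 4^4 + 3; at 5: 5^5 + 3 = 3128; next = 3127
base 5: 3127 = 5^5 + 2; at 6: 6^6 + 2 = 46658; next = 46657
base 6: 46657 = 6^6 + 1; at 7: 7^7 + 1 = 823544; next = 823543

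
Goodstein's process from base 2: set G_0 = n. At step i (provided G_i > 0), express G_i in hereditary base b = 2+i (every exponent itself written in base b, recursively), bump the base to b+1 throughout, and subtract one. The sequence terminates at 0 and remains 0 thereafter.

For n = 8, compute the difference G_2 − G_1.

473

base 2: 8 = 2^(2 + 1); at 3: 3^(3 + 1) = 81; next = 80
base 3: 80 = 2·3^3 + 2·3^2 + 2·3 + 2; at 4: 2·4^4 + 2·4^2 + 2·4 + 2 = 554; next = 553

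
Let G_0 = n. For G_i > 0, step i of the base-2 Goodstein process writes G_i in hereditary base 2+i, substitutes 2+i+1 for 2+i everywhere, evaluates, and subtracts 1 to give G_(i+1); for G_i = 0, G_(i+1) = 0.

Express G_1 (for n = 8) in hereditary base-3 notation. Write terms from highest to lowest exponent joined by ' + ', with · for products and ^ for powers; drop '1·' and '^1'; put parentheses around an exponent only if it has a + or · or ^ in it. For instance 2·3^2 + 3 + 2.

2·3^3 + 2·3^2 + 2·3 + 2

base 2: 8 = 2^(2 + 1); at 3: 3^(3 + 1) = 81; next = 80
base 3: 80 = 2·3^3 + 2·3^2 + 2·3 + 2; at 4: 2·4^4 + 2·4^2 + 2·4 + 2 = 554; next = 553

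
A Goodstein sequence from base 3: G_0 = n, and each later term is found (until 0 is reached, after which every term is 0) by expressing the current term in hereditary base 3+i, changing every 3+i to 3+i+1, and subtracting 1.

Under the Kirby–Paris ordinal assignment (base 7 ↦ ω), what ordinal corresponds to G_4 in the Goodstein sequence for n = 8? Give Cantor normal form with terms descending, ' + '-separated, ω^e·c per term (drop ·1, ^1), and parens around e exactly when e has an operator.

ω + 4

8 —HB3→ 2·3 + 2 —bump→ 2·4 + 2 = 10 —(−1)→ 9
9 —HB4→ 2·4 + 1 —bump→ 2·5 + 1 = 11 —(−1)→ 10
10 —HB5→ 2·5 —bump→ 2·6 = 12 —(−1)→ 11
11 —HB6→ 6 + 5 —bump→ 7 + 5 = 12 —(−1)→ 11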